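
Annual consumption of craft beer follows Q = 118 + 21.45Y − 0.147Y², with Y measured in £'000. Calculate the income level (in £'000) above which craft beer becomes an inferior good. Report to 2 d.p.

dQ/dY = 21.45 − 0.294Y.
The good is inferior where dQ/dY < 0. Setting dQ/dY = 0 gives Y = 21.45 / 0.294 = 72.96.

72.96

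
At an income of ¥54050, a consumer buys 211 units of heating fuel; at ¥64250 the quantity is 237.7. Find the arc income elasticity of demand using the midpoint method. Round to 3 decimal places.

0.690

ΔQ = 237.7 − 211 = 26.7; midpoint Q̄ = (211 + 237.7)/2 = 224.35.
ΔI = 64250 − 54050 = 10200; midpoint Ī = (54050 + 64250)/2 = 59150.
η = (ΔQ/Q̄) ÷ (ΔI/Ī) = (26.7/224.35) ÷ (10200/59150) = 0.690.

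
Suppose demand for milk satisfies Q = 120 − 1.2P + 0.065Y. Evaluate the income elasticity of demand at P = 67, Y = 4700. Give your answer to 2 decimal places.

At P = 67, Y = 4700: Q = 345.100.
Holding P constant, ∂Q/∂Y = 0.065.
η_Y = (∂Q/∂Y)·(Y/Q) = 0.065 × (4700/345.100) = 0.89.

0.89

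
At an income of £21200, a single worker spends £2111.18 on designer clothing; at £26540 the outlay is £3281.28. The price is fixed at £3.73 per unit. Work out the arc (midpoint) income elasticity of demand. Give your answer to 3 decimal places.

With a constant price, Q₁ = 2111.18/3.73 = 566.000 and Q₂ = 3281.28/3.73 = 879.700 (equivalently, work directly with expenditure since P cancels).
Midpoint %ΔQ = (3281.28 − 2111.18)/2696.23 = 0.43398; midpoint %ΔI = (26540 − 21200)/23870 = 0.22371.
η = 0.43398 / 0.22371 = 1.940.

1.940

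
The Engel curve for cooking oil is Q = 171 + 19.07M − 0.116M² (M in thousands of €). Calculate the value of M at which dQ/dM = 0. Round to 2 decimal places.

dQ/dM = 19.07 − 0.232M.
The good is inferior where dQ/dM < 0. Setting dQ/dM = 0 gives M = 19.07 / 0.232 = 82.20.

82.20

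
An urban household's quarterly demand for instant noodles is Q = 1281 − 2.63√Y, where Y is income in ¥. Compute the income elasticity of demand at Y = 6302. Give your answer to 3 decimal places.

At Y = 6302: Q = 1072.217.
dQ/dY = -2.63/(2√Y) = -0.0165648 at this income.
η = (dQ/dY)·(Y/Q) = -0.0165648 × (6302/1072.217) = -0.097.

-0.097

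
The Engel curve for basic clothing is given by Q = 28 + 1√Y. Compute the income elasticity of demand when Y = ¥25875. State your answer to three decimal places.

0.426

At Y = 25875: Q = 188.857.
dQ/dY = 1/(2√Y) = 0.00310835 at this income.
η = (dQ/dY)·(Y/Q) = 0.00310835 × (25875/188.857) = 0.426.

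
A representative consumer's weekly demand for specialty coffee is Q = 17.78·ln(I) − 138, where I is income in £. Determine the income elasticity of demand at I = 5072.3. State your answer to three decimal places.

At I = 5072.3: Q = 13.691.
dQ/dI = 17.78/I = 0.00350531 at this income.
η = (dQ/dI)·(I/Q) = 0.00350531 × (5072.3/13.691) = 1.299.

1.299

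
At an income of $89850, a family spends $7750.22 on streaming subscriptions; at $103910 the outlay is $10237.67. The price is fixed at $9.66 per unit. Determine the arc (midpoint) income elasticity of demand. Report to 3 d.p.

With a constant price, Q₁ = 7750.22/9.66 = 802.300 and Q₂ = 10237.67/9.66 = 1059.800 (equivalently, work directly with expenditure since P cancels).
Midpoint %ΔQ = (10237.67 − 7750.22)/8993.95 = 0.27657; midpoint %ΔI = (103910 − 89850)/96880 = 0.14513.
η = 0.27657 / 0.14513 = 1.906.

1.906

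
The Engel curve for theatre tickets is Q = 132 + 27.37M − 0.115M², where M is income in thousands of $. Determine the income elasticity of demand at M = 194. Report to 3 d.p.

At M = 194: Q = 1113.6400.
dQ/dM = 27.37 − 0.23M = -17.25000.
η = (dQ/dM)·(M/Q) = -17.25000 × (194/1113.6400) = -3.005.

-3.005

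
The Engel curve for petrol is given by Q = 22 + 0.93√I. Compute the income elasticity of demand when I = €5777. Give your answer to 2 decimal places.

0.38

At I = 5777: Q = 92.686.
dQ/dI = 0.93/(2√I) = 0.00611789 at this income.
η = (dQ/dI)·(I/Q) = 0.00611789 × (5777/92.686) = 0.38.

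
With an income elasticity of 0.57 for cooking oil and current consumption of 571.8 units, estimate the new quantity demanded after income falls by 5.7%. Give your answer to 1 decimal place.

553.2

%ΔQ ≈ η × %ΔI = 0.57 × (-5.7%) = -3.249%.
New Q ≈ 571.8 × (1 − 0.03249) = 553.2.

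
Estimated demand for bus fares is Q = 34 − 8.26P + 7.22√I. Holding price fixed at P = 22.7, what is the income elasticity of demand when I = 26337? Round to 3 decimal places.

At P = 22.7, I = 26337: Q = 1018.209.
Holding P constant, ∂Q/∂I = 7.22/(2√I) = 0.0222446.
η_I = (∂Q/∂I)·(I/Q) = 0.0222446 × (26337/1018.209) = 0.575.

0.575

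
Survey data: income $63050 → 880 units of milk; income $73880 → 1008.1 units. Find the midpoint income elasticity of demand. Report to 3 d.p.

0.858

ΔQ = 1008.1 − 880 = 128.1; midpoint Q̄ = (880 + 1008.1)/2 = 944.05.
ΔI = 73880 − 63050 = 10830; midpoint Ī = (63050 + 73880)/2 = 68465.
η = (ΔQ/Q̄) ÷ (ΔI/Ī) = (128.1/944.05) ÷ (10830/68465) = 0.858.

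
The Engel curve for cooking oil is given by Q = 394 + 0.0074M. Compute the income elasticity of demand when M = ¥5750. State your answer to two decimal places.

At M = 5750: Q = 436.550.
dQ/dM = 0.0074.
η = (dQ/dM)·(M/Q) = 0.0074 × (5750/436.550) = 0.10.

0.10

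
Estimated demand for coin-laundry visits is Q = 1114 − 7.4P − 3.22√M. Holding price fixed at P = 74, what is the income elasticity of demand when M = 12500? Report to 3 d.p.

-0.872

At P = 74, M = 12500: Q = 206.393.
Holding P constant, ∂Q/∂M = -3.22/(2√M) = -0.0144003.
η_M = (∂Q/∂M)·(M/Q) = -0.0144003 × (12500/206.393) = -0.872.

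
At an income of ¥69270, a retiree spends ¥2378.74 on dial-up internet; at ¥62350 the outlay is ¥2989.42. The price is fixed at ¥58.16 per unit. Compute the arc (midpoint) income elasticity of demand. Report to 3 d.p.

-2.164

With a constant price, Q₁ = 2378.74/58.16 = 40.900 and Q₂ = 2989.42/58.16 = 51.400 (equivalently, work directly with expenditure since P cancels).
Midpoint %ΔQ = (2989.42 − 2378.74)/2684.08 = 0.22752; midpoint %ΔI = (62350 − 69270)/65810 = -0.10515.
η = 0.22752 / -0.10515 = -2.164.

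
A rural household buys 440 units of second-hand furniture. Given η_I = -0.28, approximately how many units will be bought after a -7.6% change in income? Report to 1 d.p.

449.4

%ΔQ ≈ η × %ΔI = -0.28 × (-7.6%) = 2.128%.
New Q ≈ 440 × (1 + 0.02128) = 449.4.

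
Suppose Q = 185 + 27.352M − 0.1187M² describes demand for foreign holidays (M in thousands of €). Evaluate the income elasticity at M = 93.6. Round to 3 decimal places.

At M = 93.6: Q = 1705.2212.
dQ/dM = 27.352 − 0.2374M = 5.13136.
η = (dQ/dM)·(M/Q) = 5.13136 × (93.6/1705.2212) = 0.282.

0.282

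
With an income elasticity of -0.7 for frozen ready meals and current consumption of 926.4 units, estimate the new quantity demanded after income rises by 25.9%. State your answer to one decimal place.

%ΔQ ≈ η × %ΔI = -0.7 × 25.9% = -18.13%.
New Q ≈ 926.4 × (1 − 0.1813) = 758.4.

758.4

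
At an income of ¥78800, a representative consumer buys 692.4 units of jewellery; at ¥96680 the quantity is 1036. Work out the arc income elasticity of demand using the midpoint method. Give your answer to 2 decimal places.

ΔQ = 1036 − 692.4 = 343.6; midpoint Q̄ = (692.4 + 1036)/2 = 864.2.
ΔI = 96680 − 78800 = 17880; midpoint Ī = (78800 + 96680)/2 = 87740.
η = (ΔQ/Q̄) ÷ (ΔI/Ī) = (343.6/864.2) ÷ (17880/87740) = 1.95.

1.95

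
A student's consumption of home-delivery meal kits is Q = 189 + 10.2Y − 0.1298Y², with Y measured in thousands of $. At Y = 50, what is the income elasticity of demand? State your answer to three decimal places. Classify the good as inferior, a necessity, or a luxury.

At Y = 50: Q = 374.5000.
dQ/dY = 10.2 − 0.2596Y = -2.78000.
η = (dQ/dY)·(Y/Q) = -2.78000 × (50/374.5000) = -0.371.
η < 0 ⇒ inferior good.

-0.371 (inferior good)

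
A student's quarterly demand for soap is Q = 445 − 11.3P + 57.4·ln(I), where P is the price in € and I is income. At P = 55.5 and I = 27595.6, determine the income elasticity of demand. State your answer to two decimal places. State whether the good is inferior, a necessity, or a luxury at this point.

At P = 55.5, I = 27595.6: Q = 404.789.
Holding P constant, ∂Q/∂I = 57.4/I = 0.00208004.
η_I = (∂Q/∂I)·(I/Q) = 0.00208004 × (27595.6/404.789) = 0.14.
Since 0 < η < 1, this is a necessity.

0.14 (necessity)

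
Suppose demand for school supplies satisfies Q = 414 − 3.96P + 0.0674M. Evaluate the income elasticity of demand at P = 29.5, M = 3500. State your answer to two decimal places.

At P = 29.5, M = 3500: Q = 533.080.
Holding P constant, ∂Q/∂M = 0.0674.
η_M = (∂Q/∂M)·(M/Q) = 0.0674 × (3500/533.080) = 0.44.

0.44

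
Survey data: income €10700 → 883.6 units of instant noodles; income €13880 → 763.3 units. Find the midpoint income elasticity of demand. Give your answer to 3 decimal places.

ΔQ = 763.3 − 883.6 = -120.3; midpoint Q̄ = (883.6 + 763.3)/2 = 823.45.
ΔI = 13880 − 10700 = 3180; midpoint Ī = (10700 + 13880)/2 = 12290.
η = (ΔQ/Q̄) ÷ (ΔI/Ī) = (-120.3/823.45) ÷ (3180/12290) = -0.565.

-0.565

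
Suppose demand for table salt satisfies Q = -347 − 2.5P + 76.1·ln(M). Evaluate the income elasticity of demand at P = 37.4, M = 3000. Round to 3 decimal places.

0.451

At P = 37.4, M = 3000: Q = 168.785.
Holding P constant, ∂Q/∂M = 76.1/M = 0.0253667.
η_M = (∂Q/∂M)·(M/Q) = 0.0253667 × (3000/168.785) = 0.451.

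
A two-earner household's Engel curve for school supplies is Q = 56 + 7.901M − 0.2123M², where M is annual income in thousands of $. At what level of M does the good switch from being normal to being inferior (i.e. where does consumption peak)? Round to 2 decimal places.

dQ/dM = 7.901 − 0.4246M.
The good is inferior where dQ/dM < 0. Setting dQ/dM = 0 gives M = 7.901 / 0.4246 = 18.61.

18.61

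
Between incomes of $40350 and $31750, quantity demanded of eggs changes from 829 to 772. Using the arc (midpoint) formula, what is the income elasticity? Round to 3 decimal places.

0.298

ΔQ = 772 − 829 = -57; midpoint Q̄ = (829 + 772)/2 = 800.5.
ΔI = 31750 − 40350 = -8600; midpoint Ī = (40350 + 31750)/2 = 36050.
η = (ΔQ/Q̄) ÷ (ΔI/Ī) = (-57/800.5) ÷ (-8600/36050) = 0.298.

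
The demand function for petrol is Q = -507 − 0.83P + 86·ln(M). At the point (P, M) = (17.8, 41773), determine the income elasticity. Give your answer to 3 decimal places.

At P = 17.8, M = 41773: Q = 393.266.
Holding P constant, ∂Q/∂M = 86/M = 0.00205875.
η_M = (∂Q/∂M)·(M/Q) = 0.00205875 × (41773/393.266) = 0.219.

0.219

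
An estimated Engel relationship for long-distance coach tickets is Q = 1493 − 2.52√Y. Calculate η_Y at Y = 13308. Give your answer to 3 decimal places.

-0.121

At Y = 13308: Q = 1202.292.
dQ/dY = -2.52/(2√Y) = -0.0109223 at this income.
η = (dQ/dY)·(Y/Q) = -0.0109223 × (13308/1202.292) = -0.121.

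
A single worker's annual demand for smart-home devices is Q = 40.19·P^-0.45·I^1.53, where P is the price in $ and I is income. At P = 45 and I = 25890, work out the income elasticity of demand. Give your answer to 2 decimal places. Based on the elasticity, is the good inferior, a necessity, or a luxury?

1.53 (luxury)

For a multiplicative demand Q = A·P^α·I^β, the income elasticity is β everywhere.
Here β = 1.53, so η = 1.53.
Since η > 1, this is a luxury.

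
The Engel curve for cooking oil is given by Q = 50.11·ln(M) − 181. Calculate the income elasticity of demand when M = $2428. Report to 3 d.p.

At M = 2428: Q = 209.599.
dQ/dM = 50.11/M = 0.0206384 at this income.
η = (dQ/dM)·(M/Q) = 0.0206384 × (2428/209.599) = 0.239.

0.239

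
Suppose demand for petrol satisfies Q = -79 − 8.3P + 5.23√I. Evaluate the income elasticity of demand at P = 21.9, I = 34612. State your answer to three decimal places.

At P = 21.9, I = 34612: Q = 712.235.
Holding P constant, ∂Q/∂I = 5.23/(2√I) = 0.0140559.
η_I = (∂Q/∂I)·(I/Q) = 0.0140559 × (34612/712.235) = 0.683.

0.683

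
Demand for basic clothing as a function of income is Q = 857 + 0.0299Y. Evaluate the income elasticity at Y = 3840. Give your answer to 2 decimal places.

0.12

At Y = 3840: Q = 971.816.
dQ/dY = 0.0299.
η = (dQ/dY)·(Y/Q) = 0.0299 × (3840/971.816) = 0.12.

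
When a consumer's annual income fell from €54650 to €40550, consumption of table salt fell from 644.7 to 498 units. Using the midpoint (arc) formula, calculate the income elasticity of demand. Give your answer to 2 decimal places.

0.87

ΔQ = 498 − 644.7 = -146.7; midpoint Q̄ = (644.7 + 498)/2 = 571.35.
ΔI = 40550 − 54650 = -14100; midpoint Ī = (54650 + 40550)/2 = 47600.
η = (ΔQ/Q̄) ÷ (ΔI/Ī) = (-146.7/571.35) ÷ (-14100/47600) = 0.87.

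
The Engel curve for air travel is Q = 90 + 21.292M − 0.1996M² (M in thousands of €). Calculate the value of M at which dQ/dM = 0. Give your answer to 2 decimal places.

53.34

dQ/dM = 21.292 − 0.3992M.
The good is inferior where dQ/dM < 0. Setting dQ/dM = 0 gives M = 21.292 / 0.3992 = 53.34.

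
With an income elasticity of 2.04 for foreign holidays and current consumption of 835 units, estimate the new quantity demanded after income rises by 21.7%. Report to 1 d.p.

%ΔQ ≈ η × %ΔI = 2.04 × 21.7% = 44.268%.
New Q ≈ 835 × (1 + 0.44268) = 1204.6.

1204.6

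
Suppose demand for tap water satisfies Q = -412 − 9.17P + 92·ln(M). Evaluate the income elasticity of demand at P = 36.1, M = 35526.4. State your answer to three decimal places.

0.416

At P = 36.1, M = 35526.4: Q = 220.942.
Holding P constant, ∂Q/∂M = 92/M = 0.00258962.
η_M = (∂Q/∂M)·(M/Q) = 0.00258962 × (35526.4/220.942) = 0.416.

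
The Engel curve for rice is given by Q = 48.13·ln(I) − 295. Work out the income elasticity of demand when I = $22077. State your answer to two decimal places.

0.26

At I = 22077: Q = 186.410.
dQ/dI = 48.13/I = 0.0021801 at this income.
η = (dQ/dI)·(I/Q) = 0.0021801 × (22077/186.410) = 0.26.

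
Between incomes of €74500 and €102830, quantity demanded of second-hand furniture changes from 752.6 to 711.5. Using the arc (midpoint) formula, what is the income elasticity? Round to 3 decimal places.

ΔQ = 711.5 − 752.6 = -41.1; midpoint Q̄ = (752.6 + 711.5)/2 = 732.05.
ΔI = 102830 − 74500 = 28330; midpoint Ī = (74500 + 102830)/2 = 88665.
η = (ΔQ/Q̄) ÷ (ΔI/Ī) = (-41.1/732.05) ÷ (28330/88665) = -0.176.

-0.176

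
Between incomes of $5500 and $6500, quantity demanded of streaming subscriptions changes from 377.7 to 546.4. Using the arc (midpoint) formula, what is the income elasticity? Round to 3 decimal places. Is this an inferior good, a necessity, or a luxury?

ΔQ = 546.4 − 377.7 = 168.7; midpoint Q̄ = (377.7 + 546.4)/2 = 462.05.
ΔI = 6500 − 5500 = 1000; midpoint Ī = (5500 + 6500)/2 = 6000.
η = (ΔQ/Q̄) ÷ (ΔI/Ī) = (168.7/462.05) ÷ (1000/6000) = 2.191.
η > 1 ⇒ luxury.

2.191 (luxury)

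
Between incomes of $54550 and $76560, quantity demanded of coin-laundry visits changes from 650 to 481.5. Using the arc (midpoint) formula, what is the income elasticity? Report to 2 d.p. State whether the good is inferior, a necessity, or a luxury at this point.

ΔQ = 481.5 − 650 = -168.5; midpoint Q̄ = (650 + 481.5)/2 = 565.75.
ΔI = 76560 − 54550 = 22010; midpoint Ī = (54550 + 76560)/2 = 65555.
η = (ΔQ/Q̄) ÷ (ΔI/Ī) = (-168.5/565.75) ÷ (22010/65555) = -0.89.
η < 0 ⇒ inferior good.

-0.89 (inferior good)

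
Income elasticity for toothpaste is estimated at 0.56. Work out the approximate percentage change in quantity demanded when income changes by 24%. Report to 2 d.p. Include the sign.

%ΔQ ≈ η × %ΔI = 0.56 × 24% = 13.44%.

13.44%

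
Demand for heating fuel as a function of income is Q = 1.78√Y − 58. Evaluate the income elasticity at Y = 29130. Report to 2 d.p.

0.62

At Y = 29130: Q = 245.802.
dQ/dY = 1.78/(2√Y) = 0.00521459 at this income.
η = (dQ/dY)·(Y/Q) = 0.00521459 × (29130/245.802) = 0.62.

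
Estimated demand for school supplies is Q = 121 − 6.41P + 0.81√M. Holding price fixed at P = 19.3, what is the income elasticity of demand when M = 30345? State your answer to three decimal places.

At P = 19.3, M = 30345: Q = 138.388.
Holding P constant, ∂Q/∂M = 0.81/(2√M) = 0.00232494.
η_M = (∂Q/∂M)·(M/Q) = 0.00232494 × (30345/138.388) = 0.510.

0.510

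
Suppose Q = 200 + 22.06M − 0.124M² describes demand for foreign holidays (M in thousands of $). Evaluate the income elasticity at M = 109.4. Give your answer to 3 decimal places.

-0.491

At M = 109.4: Q = 1129.2874.
dQ/dM = 22.06 − 0.248M = -5.07120.
η = (dQ/dM)·(M/Q) = -5.07120 × (109.4/1129.2874) = -0.491.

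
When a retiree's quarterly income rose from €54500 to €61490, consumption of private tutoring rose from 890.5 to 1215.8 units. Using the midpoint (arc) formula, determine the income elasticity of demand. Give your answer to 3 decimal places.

ΔQ = 1215.8 − 890.5 = 325.3; midpoint Q̄ = (890.5 + 1215.8)/2 = 1053.15.
ΔI = 61490 − 54500 = 6990; midpoint Ī = (54500 + 61490)/2 = 57995.
η = (ΔQ/Q̄) ÷ (ΔI/Ī) = (325.3/1053.15) ÷ (6990/57995) = 2.563.

2.563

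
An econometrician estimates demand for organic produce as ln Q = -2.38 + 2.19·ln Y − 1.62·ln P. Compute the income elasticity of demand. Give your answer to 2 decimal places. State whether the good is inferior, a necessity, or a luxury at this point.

2.19 (luxury)

In a log-linear demand, the coefficient on ln Y is the income elasticity.
So η = 2.19.
η > 1 ⇒ luxury.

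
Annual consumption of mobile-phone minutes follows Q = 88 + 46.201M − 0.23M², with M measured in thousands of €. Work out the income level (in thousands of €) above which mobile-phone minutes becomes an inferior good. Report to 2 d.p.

dQ/dM = 46.201 − 0.46M.
The good is inferior where dQ/dM < 0. Setting dQ/dM = 0 gives M = 46.201 / 0.46 = 100.44.

100.44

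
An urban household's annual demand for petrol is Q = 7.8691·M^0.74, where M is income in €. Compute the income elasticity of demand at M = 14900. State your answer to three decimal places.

For Q = A·M^β the income elasticity is constant and equal to β.
Here β = 0.74, so η = 0.740.

0.740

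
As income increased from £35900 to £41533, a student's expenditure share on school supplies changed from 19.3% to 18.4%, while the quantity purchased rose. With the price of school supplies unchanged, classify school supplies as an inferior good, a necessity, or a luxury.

necessity

Quantity rises but the budget share falls as income rises, so 0 < η < 1.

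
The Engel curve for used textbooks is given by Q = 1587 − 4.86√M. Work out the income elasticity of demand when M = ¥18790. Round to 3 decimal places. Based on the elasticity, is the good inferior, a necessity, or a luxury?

-0.362 (inferior good)

At M = 18790: Q = 920.808.
dQ/dM = -4.86/(2√M) = -0.0177273 at this income.
η = (dQ/dM)·(M/Q) = -0.0177273 × (18790/920.808) = -0.362.
Since η < 0, the good is an inferior good.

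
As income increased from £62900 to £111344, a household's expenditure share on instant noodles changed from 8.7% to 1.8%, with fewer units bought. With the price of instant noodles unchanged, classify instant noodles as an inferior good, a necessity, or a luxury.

Quantity demanded falls as income rises, so η < 0.

inferior good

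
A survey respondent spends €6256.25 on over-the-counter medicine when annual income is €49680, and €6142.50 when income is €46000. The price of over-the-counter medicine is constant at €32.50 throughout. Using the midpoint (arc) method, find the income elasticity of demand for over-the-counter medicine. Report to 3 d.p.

0.239

With a constant price, Q₁ = 6256.25/32.50 = 192.500 and Q₂ = 6142.50/32.50 = 189.000 (equivalently, work directly with expenditure since P cancels).
Midpoint %ΔQ = (6142.50 − 6256.25)/6199.38 = -0.01835; midpoint %ΔI = (46000 − 49680)/47840 = -0.07692.
η = -0.01835 / -0.07692 = 0.239.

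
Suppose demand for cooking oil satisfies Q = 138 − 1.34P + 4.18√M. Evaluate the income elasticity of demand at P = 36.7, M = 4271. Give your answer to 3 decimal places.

0.377

At P = 36.7, M = 4271: Q = 361.997.
Holding P constant, ∂Q/∂M = 4.18/(2√M) = 0.0319802.
η_M = (∂Q/∂M)·(M/Q) = 0.0319802 × (4271/361.997) = 0.377.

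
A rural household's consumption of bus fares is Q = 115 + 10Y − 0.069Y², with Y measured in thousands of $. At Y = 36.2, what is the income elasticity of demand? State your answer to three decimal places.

0.469

At Y = 36.2: Q = 386.5796.
dQ/dY = 10 − 0.138Y = 5.00440.
η = (dQ/dY)·(Y/Q) = 5.00440 × (36.2/386.5796) = 0.469.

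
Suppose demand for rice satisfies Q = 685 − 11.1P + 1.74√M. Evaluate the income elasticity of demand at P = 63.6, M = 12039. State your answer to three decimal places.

0.562

At P = 63.6, M = 12039: Q = 169.957.
Holding P constant, ∂Q/∂M = 1.74/(2√M) = 0.0079291.
η_M = (∂Q/∂M)·(M/Q) = 0.0079291 × (12039/169.957) = 0.562.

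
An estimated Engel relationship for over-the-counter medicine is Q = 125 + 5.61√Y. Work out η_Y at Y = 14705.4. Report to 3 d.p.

0.422

At Y = 14705.4: Q = 805.301.
dQ/dY = 5.61/(2√Y) = 0.023131 at this income.
η = (dQ/dY)·(Y/Q) = 0.023131 × (14705.4/805.301) = 0.422.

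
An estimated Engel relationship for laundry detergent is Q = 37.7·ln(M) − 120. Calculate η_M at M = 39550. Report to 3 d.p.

0.135

At M = 39550: Q = 279.067.
dQ/dM = 37.7/M = 0.000953224 at this income.
η = (dQ/dM)·(M/Q) = 0.000953224 × (39550/279.067) = 0.135.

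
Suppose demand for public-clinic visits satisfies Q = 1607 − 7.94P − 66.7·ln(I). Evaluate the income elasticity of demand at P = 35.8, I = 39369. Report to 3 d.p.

At P = 35.8, I = 39369: Q = 617.013.
Holding P constant, ∂Q/∂I = -66.7/I = -0.00169423.
η_I = (∂Q/∂I)·(I/Q) = -0.00169423 × (39369/617.013) = -0.108.

-0.108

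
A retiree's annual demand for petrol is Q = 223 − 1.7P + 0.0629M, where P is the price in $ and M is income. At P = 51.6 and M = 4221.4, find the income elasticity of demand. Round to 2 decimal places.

0.66

At P = 51.6, M = 4221.4: Q = 400.806.
Holding P constant, ∂Q/∂M = 0.0629.
η_M = (∂Q/∂M)·(M/Q) = 0.0629 × (4221.4/400.806) = 0.66.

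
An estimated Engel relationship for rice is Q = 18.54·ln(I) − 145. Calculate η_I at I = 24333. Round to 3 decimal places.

At I = 24333: Q = 42.246.
dQ/dI = 18.54/I = 0.000761928 at this income.
η = (dQ/dI)·(I/Q) = 0.000761928 × (24333/42.246) = 0.439.

0.439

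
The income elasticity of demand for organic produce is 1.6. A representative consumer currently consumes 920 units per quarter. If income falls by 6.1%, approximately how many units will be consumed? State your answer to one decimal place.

%ΔQ ≈ η × %ΔI = 1.6 × (-6.1%) = -9.76%.
New Q ≈ 920 × (1 − 0.0976) = 830.2.

830.2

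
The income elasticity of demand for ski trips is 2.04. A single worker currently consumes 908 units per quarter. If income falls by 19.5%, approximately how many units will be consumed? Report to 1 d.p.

546.8

%ΔQ ≈ η × %ΔI = 2.04 × (-19.5%) = -39.78%.
New Q ≈ 908 × (1 − 0.3978) = 546.8.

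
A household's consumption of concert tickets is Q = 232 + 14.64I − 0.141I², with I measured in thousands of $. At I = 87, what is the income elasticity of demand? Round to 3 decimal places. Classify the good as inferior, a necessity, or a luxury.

-1.963 (inferior good)

At I = 87: Q = 438.4510.
dQ/dI = 14.64 − 0.282I = -9.89400.
η = (dQ/dI)·(I/Q) = -9.89400 × (87/438.4510) = -1.963.
η < 0 ⇒ inferior good.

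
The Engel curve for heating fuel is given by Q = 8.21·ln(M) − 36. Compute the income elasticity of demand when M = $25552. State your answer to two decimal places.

At M = 25552: Q = 47.319.
dQ/dM = 8.21/M = 0.000321306 at this income.
η = (dQ/dM)·(M/Q) = 0.000321306 × (25552/47.319) = 0.17.

0.17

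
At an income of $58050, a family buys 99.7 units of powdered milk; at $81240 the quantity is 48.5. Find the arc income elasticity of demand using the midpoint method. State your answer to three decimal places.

-2.075

ΔQ = 48.5 − 99.7 = -51.2; midpoint Q̄ = (99.7 + 48.5)/2 = 74.1.
ΔI = 81240 − 58050 = 23190; midpoint Ī = (58050 + 81240)/2 = 69645.
η = (ΔQ/Q̄) ÷ (ΔI/Ī) = (-51.2/74.1) ÷ (23190/69645) = -2.075.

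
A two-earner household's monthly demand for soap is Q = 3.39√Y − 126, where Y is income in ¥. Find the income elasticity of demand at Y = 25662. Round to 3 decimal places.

0.651

At Y = 25662: Q = 417.056.
dQ/dY = 3.39/(2√Y) = 0.0105809 at this income.
η = (dQ/dY)·(Y/Q) = 0.0105809 × (25662/417.056) = 0.651.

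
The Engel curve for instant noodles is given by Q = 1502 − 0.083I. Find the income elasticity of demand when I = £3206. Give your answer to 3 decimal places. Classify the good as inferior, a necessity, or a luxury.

-0.215 (inferior good)

At I = 3206: Q = 1235.902.
dQ/dI = −0.083.
η = (dQ/dI)·(I/Q) = -0.083 × (3206/1235.902) = -0.215.
Since η < 0, the good is an inferior good.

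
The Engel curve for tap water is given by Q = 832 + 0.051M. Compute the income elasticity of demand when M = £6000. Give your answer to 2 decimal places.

0.27

At M = 6000: Q = 1138.000.
dQ/dM = 0.051.
η = (dQ/dM)·(M/Q) = 0.051 × (6000/1138.000) = 0.27.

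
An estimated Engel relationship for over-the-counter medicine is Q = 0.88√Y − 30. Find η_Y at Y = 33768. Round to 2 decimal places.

0.61

At Y = 33768: Q = 131.709.
dQ/dY = 0.88/(2√Y) = 0.00239442 at this income.
η = (dQ/dY)·(Y/Q) = 0.00239442 × (33768/131.709) = 0.61.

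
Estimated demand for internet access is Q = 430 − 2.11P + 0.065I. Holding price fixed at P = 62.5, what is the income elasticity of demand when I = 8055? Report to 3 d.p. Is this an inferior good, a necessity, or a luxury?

0.637 (necessity)

At P = 62.5, I = 8055: Q = 821.700.
Holding P constant, ∂Q/∂I = 0.065.
η_I = (∂Q/∂I)·(I/Q) = 0.065 × (8055/821.700) = 0.637.
Since 0 < η < 1, this is a necessity.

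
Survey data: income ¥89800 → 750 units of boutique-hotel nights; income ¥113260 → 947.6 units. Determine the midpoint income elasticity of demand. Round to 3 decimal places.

ΔQ = 947.6 − 750 = 197.6; midpoint Q̄ = (750 + 947.6)/2 = 848.8.
ΔI = 113260 − 89800 = 23460; midpoint Ī = (89800 + 113260)/2 = 101530.
η = (ΔQ/Q̄) ÷ (ΔI/Ī) = (197.6/848.8) ÷ (23460/101530) = 1.008.

1.008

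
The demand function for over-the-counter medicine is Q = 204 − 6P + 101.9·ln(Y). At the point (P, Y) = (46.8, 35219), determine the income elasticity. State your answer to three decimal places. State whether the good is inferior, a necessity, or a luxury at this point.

At P = 46.8, Y = 35219: Q = 990.026.
Holding P constant, ∂Q/∂Y = 101.9/Y = 0.00289332.
η_Y = (∂Q/∂Y)·(Y/Q) = 0.00289332 × (35219/990.026) = 0.103.
Since 0 < η < 1, this is a necessity.

0.103 (necessity)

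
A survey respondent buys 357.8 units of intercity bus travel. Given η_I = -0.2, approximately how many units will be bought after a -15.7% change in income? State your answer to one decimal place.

369.0

%ΔQ ≈ η × %ΔI = -0.2 × (-15.7%) = 3.14%.
New Q ≈ 357.8 × (1 + 0.0314) = 369.0.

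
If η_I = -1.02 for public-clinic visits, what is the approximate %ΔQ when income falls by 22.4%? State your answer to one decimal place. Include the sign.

%ΔQ ≈ η × %ΔI = -1.02 × (-22.4%) = 22.8%.

22.8%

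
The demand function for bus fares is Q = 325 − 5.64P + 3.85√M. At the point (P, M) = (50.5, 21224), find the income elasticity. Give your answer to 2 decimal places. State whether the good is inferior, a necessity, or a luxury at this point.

At P = 50.5, M = 21224: Q = 601.066.
Holding P constant, ∂Q/∂M = 3.85/(2√M) = 0.0132135.
η_M = (∂Q/∂M)·(M/Q) = 0.0132135 × (21224/601.066) = 0.47.
Since 0 < η < 1, this is a necessity.

0.47 (necessity)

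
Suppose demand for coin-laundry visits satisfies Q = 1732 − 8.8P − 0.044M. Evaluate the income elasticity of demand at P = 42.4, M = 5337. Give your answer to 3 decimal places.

At P = 42.4, M = 5337: Q = 1124.052.
Holding P constant, ∂Q/∂M = −0.044.
η_M = (∂Q/∂M)·(M/Q) = -0.044 × (5337/1124.052) = -0.209.

-0.209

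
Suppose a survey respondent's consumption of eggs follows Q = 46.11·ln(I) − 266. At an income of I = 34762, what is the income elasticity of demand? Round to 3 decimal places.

At I = 34762: Q = 216.139.
dQ/dI = 46.11/I = 0.00132645 at this income.
η = (dQ/dI)·(I/Q) = 0.00132645 × (34762/216.139) = 0.213.

0.213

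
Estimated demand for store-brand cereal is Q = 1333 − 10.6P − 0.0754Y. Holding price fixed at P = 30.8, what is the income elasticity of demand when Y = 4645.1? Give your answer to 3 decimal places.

-0.534

At P = 30.8, Y = 4645.1: Q = 656.279.
Holding P constant, ∂Q/∂Y = −0.0754.
η_Y = (∂Q/∂Y)·(Y/Q) = -0.0754 × (4645.1/656.279) = -0.534.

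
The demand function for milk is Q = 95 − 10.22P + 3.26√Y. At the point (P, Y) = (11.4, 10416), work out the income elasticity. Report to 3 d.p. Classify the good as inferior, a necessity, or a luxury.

At P = 11.4, Y = 10416: Q = 311.204.
Holding P constant, ∂Q/∂Y = 3.26/(2√Y) = 0.0159712.
η_Y = (∂Q/∂Y)·(Y/Q) = 0.0159712 × (10416/311.204) = 0.535.
Since 0 < η < 1, this is a necessity.

0.535 (necessity)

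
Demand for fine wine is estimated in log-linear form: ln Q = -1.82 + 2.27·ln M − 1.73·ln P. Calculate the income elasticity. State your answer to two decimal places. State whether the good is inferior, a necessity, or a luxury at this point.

In a log-linear demand, the coefficient on ln M is the income elasticity.
So η = 2.27.
η > 1 ⇒ luxury.

2.27 (luxury)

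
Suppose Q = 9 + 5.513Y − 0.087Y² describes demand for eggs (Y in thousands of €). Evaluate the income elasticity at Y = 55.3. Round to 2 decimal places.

At Y = 55.3: Q = 47.8151.
dQ/dY = 5.513 − 0.174Y = -4.10920.
η = (dQ/dY)·(Y/Q) = -4.10920 × (55.3/47.8151) = -4.75.

-4.75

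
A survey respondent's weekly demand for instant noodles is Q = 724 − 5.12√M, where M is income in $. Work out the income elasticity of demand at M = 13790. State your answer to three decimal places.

At M = 13790: Q = 122.754.
dQ/dM = -5.12/(2√M) = -0.0218001 at this income.
η = (dQ/dM)·(M/Q) = -0.0218001 × (13790/122.754) = -2.449.

-2.449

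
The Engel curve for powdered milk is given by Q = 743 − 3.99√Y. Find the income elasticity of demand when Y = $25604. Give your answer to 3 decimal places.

-3.053

At Y = 25604: Q = 104.550.
dQ/dY = -3.99/(2√Y) = -0.0124678 at this income.
η = (dQ/dY)·(Y/Q) = -0.0124678 × (25604/104.550) = -3.053.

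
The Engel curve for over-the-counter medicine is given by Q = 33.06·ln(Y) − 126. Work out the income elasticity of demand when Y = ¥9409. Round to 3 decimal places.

At Y = 9409: Q = 176.480.
dQ/dY = 33.06/Y = 0.00351366 at this income.
η = (dQ/dY)·(Y/Q) = 0.00351366 × (9409/176.480) = 0.187.

0.187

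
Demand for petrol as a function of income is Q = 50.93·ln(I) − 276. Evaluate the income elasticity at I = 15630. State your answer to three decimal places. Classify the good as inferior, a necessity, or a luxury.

0.236 (necessity)

At I = 15630: Q = 215.828.
dQ/dI = 50.93/I = 0.00325848 at this income.
η = (dQ/dI)·(I/Q) = 0.00325848 × (15630/215.828) = 0.236.
Since 0 < η < 1, the good is a necessity.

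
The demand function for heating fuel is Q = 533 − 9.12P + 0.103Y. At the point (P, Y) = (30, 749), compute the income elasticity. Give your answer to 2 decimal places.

0.23

At P = 30, Y = 749: Q = 336.547.
Holding P constant, ∂Q/∂Y = 0.103.
η_Y = (∂Q/∂Y)·(Y/Q) = 0.103 × (749/336.547) = 0.23.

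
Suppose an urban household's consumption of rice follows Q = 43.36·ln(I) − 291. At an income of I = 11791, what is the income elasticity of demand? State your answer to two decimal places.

At I = 11791: Q = 115.504.
dQ/dI = 43.36/I = 0.00367738 at this income.
η = (dQ/dI)·(I/Q) = 0.00367738 × (11791/115.504) = 0.38.

0.38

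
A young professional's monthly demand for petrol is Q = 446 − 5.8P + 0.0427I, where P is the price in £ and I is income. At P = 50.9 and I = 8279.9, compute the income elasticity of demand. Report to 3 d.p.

0.701

At P = 50.9, I = 8279.9: Q = 504.332.
Holding P constant, ∂Q/∂I = 0.0427.
η_I = (∂Q/∂I)·(I/Q) = 0.0427 × (8279.9/504.332) = 0.701.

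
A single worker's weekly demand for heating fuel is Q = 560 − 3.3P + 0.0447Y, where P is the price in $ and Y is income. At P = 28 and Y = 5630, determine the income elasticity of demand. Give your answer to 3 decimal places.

At P = 28, Y = 5630: Q = 719.261.
Holding P constant, ∂Q/∂Y = 0.0447.
η_Y = (∂Q/∂Y)·(Y/Q) = 0.0447 × (5630/719.261) = 0.350.

0.350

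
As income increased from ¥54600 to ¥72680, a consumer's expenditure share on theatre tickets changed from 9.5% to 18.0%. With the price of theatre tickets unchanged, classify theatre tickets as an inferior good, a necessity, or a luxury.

luxury

The budget share rises as income rises, so η > 1.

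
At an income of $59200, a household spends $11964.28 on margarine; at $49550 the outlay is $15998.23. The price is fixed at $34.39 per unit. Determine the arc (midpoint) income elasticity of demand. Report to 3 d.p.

With a constant price, Q₁ = 11964.28/34.39 = 347.900 and Q₂ = 15998.23/34.39 = 465.200 (equivalently, work directly with expenditure since P cancels).
Midpoint %ΔQ = (15998.23 − 11964.28)/13981.26 = 0.28853; midpoint %ΔI = (49550 − 59200)/54375 = -0.17747.
η = 0.28853 / -0.17747 = -1.626.

-1.626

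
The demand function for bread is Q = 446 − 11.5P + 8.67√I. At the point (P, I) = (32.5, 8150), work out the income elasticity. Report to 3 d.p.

At P = 32.5, I = 8150: Q = 854.955.
Holding P constant, ∂Q/∂I = 8.67/(2√I) = 0.0480187.
η_I = (∂Q/∂I)·(I/Q) = 0.0480187 × (8150/854.955) = 0.458.

0.458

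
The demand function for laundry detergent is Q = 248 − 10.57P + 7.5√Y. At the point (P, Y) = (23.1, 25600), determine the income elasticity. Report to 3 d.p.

At P = 23.1, Y = 25600: Q = 1203.833.
Holding P constant, ∂Q/∂Y = 7.5/(2√Y) = 0.0234375.
η_Y = (∂Q/∂Y)·(Y/Q) = 0.0234375 × (25600/1203.833) = 0.498.

0.498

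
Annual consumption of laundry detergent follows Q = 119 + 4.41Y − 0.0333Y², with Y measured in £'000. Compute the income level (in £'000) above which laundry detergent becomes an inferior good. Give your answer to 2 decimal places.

dQ/dY = 4.41 − 0.0666Y.
The good is inferior where dQ/dY < 0. Setting dQ/dY = 0 gives Y = 4.41 / 0.0666 = 66.22.

66.22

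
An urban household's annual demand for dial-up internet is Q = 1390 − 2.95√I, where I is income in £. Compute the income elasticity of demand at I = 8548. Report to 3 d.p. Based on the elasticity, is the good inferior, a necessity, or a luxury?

At I = 8548: Q = 1117.257.
dQ/dI = -2.95/(2√I) = -0.0159536 at this income.
η = (dQ/dI)·(I/Q) = -0.0159536 × (8548/1117.257) = -0.122.
Since η < 0, the good is an inferior good.

-0.122 (inferior good)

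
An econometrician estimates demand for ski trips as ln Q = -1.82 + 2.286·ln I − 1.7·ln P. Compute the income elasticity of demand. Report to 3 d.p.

2.286

In a log-linear demand, the coefficient on ln I is the income elasticity.
So η = 2.286.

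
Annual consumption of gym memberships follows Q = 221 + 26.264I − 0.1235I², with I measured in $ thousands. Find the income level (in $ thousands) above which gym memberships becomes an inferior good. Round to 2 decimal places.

dQ/dI = 26.264 − 0.247I.
The good is inferior where dQ/dI < 0. Setting dQ/dI = 0 gives I = 26.264 / 0.247 = 106.33.

106.33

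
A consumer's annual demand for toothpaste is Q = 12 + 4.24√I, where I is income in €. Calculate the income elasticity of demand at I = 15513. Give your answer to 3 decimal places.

At I = 15513: Q = 540.097.
dQ/dI = 4.24/(2√I) = 0.0170211 at this income.
η = (dQ/dI)·(I/Q) = 0.0170211 × (15513/540.097) = 0.489.

0.489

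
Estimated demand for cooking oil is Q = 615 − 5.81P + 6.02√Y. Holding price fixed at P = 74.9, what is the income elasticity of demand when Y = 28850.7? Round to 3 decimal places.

0.425

At P = 74.9, Y = 28850.7: Q = 1202.358.
Holding P constant, ∂Q/∂Y = 6.02/(2√Y) = 0.017721.
η_Y = (∂Q/∂Y)·(Y/Q) = 0.017721 × (28850.7/1202.358) = 0.425.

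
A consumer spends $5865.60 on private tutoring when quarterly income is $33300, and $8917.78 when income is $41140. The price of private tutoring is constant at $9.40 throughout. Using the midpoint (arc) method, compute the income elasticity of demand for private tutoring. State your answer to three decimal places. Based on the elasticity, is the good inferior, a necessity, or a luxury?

1.960 (luxury)

With a constant price, Q₁ = 5865.60/9.40 = 624.000 and Q₂ = 8917.78/9.40 = 948.700 (equivalently, work directly with expenditure since P cancels).
Midpoint %ΔQ = (8917.78 − 5865.60)/7391.69 = 0.41292; midpoint %ΔI = (41140 − 33300)/37220 = 0.21064.
η = 0.41292 / 0.21064 = 1.960.
η > 1 ⇒ luxury.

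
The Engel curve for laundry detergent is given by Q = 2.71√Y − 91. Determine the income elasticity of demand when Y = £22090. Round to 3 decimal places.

At Y = 22090: Q = 311.779.
dQ/dY = 2.71/(2√Y) = 0.00911678 at this income.
η = (dQ/dY)·(Y/Q) = 0.00911678 × (22090/311.779) = 0.646.

0.646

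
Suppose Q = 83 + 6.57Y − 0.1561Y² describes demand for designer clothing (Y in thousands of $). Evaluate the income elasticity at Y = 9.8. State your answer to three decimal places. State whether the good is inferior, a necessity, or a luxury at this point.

At Y = 9.8: Q = 132.3942.
dQ/dY = 6.57 − 0.3122Y = 3.51044.
η = (dQ/dY)·(Y/Q) = 3.51044 × (9.8/132.3942) = 0.260.
0 < η < 1 ⇒ necessity.

0.260 (necessity)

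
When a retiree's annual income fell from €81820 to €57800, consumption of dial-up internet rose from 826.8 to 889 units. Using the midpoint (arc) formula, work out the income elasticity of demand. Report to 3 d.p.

ΔQ = 889 − 826.8 = 62.2; midpoint Q̄ = (826.8 + 889)/2 = 857.9.
ΔI = 57800 − 81820 = -24020; midpoint Ī = (81820 + 57800)/2 = 69810.
η = (ΔQ/Q̄) ÷ (ΔI/Ī) = (62.2/857.9) ÷ (-24020/69810) = -0.211.

-0.211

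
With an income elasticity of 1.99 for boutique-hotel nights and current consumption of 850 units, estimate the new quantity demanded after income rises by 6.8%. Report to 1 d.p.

%ΔQ ≈ η × %ΔI = 1.99 × 6.8% = 13.532%.
New Q ≈ 850 × (1 + 0.13532) = 965.0.

965.0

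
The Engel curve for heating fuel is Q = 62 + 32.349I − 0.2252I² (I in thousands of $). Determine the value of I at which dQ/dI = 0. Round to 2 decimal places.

71.82

dQ/dI = 32.349 − 0.4504I.
The good is inferior where dQ/dI < 0. Setting dQ/dI = 0 gives I = 32.349 / 0.4504 = 71.82.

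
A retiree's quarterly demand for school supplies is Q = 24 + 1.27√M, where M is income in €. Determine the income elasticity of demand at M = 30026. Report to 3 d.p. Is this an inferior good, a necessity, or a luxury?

At M = 30026: Q = 244.066.
dQ/dM = 1.27/(2√M) = 0.00366459 at this income.
η = (dQ/dM)·(M/Q) = 0.00366459 × (30026/244.066) = 0.451.
Since 0 < η < 1, the good is a necessity.

0.451 (necessity)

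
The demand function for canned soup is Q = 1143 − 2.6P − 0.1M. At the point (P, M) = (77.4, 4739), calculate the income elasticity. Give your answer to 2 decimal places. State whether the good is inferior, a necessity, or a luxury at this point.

At P = 77.4, M = 4739: Q = 467.860.
Holding P constant, ∂Q/∂M = −0.1.
η_M = (∂Q/∂M)·(M/Q) = -0.1 × (4739/467.860) = -1.01.
Since η < 0, this is an inferior good.

-1.01 (inferior good)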